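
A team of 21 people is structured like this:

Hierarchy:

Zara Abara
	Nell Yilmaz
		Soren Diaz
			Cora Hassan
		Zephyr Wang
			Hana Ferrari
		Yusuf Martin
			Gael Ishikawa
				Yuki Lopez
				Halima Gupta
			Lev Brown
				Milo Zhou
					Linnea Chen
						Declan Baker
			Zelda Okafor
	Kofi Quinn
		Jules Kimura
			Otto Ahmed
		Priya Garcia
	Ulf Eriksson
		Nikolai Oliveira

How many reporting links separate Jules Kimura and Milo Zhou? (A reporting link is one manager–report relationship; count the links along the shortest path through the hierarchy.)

Jules Kimura is 2 levels below Zara Abara, and Milo Zhou is 4 levels below Zara Abara (their lowest common manager). The shortest path runs up from Jules Kimura to Zara Abara and back down to Milo Zhou: 2 + 4 = 6 links.

6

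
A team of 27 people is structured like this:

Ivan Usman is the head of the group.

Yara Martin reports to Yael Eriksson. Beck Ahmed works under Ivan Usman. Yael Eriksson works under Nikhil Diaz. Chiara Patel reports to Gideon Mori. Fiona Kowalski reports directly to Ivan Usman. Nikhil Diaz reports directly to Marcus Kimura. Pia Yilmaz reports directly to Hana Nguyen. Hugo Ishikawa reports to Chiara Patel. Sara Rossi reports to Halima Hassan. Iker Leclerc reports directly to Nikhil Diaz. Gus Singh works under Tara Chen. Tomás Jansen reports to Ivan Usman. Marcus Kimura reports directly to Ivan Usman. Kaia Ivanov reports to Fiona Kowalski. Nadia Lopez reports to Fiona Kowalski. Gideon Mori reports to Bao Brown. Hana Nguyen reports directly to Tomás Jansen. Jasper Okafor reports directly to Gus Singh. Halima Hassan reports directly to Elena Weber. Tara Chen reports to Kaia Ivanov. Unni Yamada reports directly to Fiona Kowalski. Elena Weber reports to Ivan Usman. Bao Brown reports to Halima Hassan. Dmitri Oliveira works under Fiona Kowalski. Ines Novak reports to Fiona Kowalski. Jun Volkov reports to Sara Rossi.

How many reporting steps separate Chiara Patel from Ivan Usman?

Chain from Chiara Patel up to Ivan Usman: Chiara Patel → Gideon Mori → Bao Brown → Halima Hassan → Elena Weber → Ivan Usman. That is 5 steps up, so Chiara Patel is 5 levels below Ivan Usman.

5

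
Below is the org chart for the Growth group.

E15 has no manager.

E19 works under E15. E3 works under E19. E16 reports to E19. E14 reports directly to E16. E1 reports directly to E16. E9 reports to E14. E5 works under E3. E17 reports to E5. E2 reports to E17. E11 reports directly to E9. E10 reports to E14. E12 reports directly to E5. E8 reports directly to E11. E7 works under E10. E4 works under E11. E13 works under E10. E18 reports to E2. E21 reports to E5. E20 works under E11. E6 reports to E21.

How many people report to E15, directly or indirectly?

20

E15 directly manages E19. Under E19: E16, E1, E14, E10, E13, E7, E9, E11, E20, E4, E8, E3, E5, E21, E6, E12, E17, E2, E18 (19). That's 20 in total.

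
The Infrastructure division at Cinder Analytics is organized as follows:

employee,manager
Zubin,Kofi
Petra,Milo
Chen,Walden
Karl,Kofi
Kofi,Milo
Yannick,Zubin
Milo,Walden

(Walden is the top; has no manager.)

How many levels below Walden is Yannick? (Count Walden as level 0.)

4

Chain from Yannick up to Walden: Yannick → Zubin → Kofi → Milo → Walden. That is 4 steps up, so Yannick is 4 levels below Walden.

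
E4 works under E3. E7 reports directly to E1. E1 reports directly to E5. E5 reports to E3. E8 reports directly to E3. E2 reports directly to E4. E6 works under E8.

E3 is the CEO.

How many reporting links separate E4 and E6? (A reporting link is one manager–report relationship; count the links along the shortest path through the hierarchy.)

3

E4 is 1 level below E3, and E6 is 2 levels below E3 (their lowest common manager). The shortest path runs up from E4 to E3 and back down to E6: 1 + 2 = 3 links.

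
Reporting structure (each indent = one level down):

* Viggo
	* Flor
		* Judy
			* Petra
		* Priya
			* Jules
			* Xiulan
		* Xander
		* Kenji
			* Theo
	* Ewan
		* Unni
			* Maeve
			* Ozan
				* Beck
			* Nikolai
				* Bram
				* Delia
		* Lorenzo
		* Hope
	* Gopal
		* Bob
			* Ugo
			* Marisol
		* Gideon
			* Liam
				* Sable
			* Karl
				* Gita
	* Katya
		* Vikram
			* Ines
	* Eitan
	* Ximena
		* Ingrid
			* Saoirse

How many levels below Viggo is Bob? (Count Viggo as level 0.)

Chain from Bob up to Viggo: Bob → Gopal → Viggo. That is 2 steps up, so Bob is 2 levels below Viggo.

2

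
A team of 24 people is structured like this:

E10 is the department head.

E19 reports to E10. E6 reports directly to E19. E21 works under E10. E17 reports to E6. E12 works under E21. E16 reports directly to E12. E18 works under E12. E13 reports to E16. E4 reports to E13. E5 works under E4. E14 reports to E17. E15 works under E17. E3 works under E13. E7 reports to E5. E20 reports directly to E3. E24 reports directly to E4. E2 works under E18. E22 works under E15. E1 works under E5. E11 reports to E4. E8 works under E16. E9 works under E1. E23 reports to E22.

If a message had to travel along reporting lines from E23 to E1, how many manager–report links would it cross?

E23 is 6 levels below E10, and E1 is 7 levels below E10 (their lowest common manager). The shortest path runs up from E23 to E10 and back down to E1: 6 + 7 = 13 links.

13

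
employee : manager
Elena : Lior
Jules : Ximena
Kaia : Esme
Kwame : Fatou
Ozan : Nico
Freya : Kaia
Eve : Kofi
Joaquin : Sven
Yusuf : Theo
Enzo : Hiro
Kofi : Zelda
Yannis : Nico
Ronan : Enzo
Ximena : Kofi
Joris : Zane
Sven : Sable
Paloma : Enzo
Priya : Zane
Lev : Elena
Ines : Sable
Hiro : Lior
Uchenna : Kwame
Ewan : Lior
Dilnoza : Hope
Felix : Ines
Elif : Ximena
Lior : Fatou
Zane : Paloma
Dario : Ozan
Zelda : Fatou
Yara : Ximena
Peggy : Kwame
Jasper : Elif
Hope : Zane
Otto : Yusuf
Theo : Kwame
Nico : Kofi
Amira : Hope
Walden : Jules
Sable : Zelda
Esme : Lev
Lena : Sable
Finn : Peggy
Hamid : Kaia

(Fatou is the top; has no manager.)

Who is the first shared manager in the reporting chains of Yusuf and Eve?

Fatou

Yusuf's chain of managers is Theo, Kwame, Fatou. Eve's chain of managers is Kofi, Zelda, Fatou. The first manager that appears in both chains is Fatou.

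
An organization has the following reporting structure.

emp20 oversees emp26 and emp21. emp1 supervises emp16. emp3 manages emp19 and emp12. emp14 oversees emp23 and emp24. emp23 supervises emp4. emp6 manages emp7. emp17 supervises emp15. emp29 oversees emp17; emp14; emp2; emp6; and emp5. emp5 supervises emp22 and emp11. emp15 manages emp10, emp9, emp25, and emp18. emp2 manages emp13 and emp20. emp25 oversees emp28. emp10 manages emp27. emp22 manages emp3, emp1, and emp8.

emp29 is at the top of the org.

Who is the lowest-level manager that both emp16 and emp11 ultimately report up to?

emp5

emp16's chain of managers is emp1, emp22, emp5, emp29. emp11's chain of managers is emp5, emp29. The first manager that appears in both chains is emp5.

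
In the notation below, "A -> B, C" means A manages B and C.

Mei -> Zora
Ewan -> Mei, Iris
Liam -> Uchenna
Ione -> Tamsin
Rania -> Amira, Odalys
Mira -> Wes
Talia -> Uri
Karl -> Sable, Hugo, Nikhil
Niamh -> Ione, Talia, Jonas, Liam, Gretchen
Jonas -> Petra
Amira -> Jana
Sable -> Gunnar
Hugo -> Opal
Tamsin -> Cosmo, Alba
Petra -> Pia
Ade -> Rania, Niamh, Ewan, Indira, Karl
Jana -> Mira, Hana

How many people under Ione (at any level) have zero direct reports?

The people in Ione's organization with no one reporting to them are Alba, Cosmo. That is 2.

2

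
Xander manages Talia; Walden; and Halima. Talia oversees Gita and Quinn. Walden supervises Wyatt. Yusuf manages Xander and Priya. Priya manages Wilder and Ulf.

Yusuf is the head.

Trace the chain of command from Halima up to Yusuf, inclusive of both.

Halima -> Xander -> Yusuf

Halima reports to Xander. Xander reports to Yusuf. Yusuf is at the top.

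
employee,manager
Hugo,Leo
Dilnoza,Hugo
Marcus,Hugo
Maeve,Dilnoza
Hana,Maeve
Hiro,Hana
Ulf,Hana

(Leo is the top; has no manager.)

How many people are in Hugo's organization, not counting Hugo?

Hugo directly manages Dilnoza, Marcus. Under Dilnoza: Maeve, Hana, Ulf, Hiro (4). Marcus has no reports. So Hugo's organization is 2 direct reports plus everyone under them: 5 + 1 = 6.

6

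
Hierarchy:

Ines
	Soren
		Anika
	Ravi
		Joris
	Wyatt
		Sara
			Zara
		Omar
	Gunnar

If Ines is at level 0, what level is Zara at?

3

Chain from Zara up to Ines: Zara → Sara → Wyatt → Ines. That is 3 steps up, so Zara is 3 levels below Ines.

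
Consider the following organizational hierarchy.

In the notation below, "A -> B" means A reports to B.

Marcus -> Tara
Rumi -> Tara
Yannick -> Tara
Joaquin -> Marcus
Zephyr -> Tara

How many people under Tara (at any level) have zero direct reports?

4

The people in Tara's organization with no one reporting to them are Rumi, Zephyr, Joaquin, Yannick. That is 4.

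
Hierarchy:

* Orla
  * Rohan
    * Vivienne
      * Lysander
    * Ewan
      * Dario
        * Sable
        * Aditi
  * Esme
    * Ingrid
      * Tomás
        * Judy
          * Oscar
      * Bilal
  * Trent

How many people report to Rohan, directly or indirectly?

Rohan directly manages Vivienne, Ewan. Under Vivienne: Lysander (1). Under Ewan: Dario, Aditi, Sable (3). So Rohan's organization is 2 direct reports plus everyone under them: 2 + 4 = 6.

6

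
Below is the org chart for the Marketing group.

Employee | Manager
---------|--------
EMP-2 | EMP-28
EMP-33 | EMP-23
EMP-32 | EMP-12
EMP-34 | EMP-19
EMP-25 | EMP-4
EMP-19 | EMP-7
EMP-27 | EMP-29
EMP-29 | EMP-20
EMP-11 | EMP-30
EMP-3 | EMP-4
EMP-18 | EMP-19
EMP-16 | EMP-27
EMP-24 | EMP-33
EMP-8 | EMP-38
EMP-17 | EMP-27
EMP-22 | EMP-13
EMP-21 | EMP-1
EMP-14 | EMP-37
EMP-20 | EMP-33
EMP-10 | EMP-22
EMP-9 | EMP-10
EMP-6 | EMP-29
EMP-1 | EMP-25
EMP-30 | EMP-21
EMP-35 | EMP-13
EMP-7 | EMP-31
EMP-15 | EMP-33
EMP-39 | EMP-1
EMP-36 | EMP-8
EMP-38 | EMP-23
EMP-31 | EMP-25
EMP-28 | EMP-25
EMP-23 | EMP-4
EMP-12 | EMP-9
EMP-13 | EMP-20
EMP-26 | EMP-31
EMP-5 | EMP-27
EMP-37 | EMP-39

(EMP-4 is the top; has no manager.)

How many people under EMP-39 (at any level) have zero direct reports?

1

The only person in EMP-39's organization with no one reporting to them is EMP-14. That is 1.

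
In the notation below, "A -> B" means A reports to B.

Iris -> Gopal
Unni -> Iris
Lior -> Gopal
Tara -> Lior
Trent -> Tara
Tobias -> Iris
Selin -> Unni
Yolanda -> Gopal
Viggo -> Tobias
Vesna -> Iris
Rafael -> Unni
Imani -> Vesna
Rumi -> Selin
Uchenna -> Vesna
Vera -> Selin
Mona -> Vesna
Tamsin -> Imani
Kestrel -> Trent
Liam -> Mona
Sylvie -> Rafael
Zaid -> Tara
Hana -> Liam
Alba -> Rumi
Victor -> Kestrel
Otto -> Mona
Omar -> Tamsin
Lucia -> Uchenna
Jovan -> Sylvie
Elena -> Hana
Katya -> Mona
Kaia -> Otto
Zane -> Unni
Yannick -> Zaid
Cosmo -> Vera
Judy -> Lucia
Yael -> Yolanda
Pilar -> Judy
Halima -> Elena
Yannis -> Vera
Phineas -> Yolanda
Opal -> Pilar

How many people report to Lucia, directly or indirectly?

3

Lucia directly manages Judy. Under Judy: Pilar, Opal (2). That's 3 in total.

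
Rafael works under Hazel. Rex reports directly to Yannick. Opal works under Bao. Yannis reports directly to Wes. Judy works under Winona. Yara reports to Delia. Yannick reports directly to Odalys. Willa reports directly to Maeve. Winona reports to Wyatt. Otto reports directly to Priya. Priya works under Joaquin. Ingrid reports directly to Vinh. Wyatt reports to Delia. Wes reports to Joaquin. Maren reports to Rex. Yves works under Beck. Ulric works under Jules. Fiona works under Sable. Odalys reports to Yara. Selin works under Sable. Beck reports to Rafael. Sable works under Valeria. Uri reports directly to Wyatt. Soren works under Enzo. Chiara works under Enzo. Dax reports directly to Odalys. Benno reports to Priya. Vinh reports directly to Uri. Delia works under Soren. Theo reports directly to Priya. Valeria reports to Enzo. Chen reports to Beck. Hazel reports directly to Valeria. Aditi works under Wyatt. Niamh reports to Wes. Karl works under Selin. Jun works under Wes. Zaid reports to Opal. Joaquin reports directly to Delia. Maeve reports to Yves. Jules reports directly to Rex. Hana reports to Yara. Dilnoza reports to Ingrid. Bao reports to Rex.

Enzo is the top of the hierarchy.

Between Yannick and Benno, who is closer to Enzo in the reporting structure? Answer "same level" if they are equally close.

same level

Both Yannick and Benno are 5 levels below Enzo.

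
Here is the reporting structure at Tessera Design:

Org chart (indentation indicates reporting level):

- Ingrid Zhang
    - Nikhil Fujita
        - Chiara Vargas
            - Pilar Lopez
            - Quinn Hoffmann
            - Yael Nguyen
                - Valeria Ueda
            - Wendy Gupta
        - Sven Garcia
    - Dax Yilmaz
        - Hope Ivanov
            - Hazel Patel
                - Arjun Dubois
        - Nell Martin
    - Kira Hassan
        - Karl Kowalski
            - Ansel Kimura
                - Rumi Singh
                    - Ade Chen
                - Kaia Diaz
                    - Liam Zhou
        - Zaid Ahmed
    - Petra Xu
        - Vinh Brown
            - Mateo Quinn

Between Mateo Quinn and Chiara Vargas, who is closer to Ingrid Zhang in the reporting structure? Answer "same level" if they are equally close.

Chiara Vargas

Mateo Quinn is 3 levels below Ingrid Zhang; Chiara Vargas is 2. Chiara Vargas is higher.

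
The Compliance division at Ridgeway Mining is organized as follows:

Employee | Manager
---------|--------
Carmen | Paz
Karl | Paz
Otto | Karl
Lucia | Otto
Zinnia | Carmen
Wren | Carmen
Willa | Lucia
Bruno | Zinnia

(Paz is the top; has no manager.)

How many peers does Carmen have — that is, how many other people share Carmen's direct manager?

1

Carmen reports to Paz. Paz's other direct reports are Karl — 1 peer.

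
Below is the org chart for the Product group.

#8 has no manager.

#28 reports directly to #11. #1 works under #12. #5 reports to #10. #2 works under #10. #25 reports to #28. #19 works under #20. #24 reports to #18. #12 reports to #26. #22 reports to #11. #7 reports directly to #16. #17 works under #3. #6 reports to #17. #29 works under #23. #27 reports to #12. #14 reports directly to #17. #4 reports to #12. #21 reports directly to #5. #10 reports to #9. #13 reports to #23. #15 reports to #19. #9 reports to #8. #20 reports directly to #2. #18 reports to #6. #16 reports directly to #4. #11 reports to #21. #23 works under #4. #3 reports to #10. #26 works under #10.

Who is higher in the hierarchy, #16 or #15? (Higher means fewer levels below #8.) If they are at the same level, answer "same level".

Both #16 and #15 are 6 levels below #8.

same level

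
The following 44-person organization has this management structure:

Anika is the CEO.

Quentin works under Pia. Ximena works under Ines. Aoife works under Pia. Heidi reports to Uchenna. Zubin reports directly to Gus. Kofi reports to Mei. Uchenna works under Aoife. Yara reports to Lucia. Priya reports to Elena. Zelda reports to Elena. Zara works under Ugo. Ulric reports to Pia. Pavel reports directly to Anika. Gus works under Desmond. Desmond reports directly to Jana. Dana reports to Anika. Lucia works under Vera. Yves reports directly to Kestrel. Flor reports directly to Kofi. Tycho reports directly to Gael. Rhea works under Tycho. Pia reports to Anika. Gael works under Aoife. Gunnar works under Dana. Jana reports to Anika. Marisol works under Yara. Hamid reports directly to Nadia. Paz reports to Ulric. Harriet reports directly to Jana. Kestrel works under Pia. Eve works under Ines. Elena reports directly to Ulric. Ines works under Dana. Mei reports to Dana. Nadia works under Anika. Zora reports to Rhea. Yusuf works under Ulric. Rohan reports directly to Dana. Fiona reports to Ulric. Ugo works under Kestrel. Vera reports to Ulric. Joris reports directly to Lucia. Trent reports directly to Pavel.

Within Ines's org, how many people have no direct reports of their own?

2

The people in Ines's organization with no one reporting to them are Ximena, Eve. That is 2.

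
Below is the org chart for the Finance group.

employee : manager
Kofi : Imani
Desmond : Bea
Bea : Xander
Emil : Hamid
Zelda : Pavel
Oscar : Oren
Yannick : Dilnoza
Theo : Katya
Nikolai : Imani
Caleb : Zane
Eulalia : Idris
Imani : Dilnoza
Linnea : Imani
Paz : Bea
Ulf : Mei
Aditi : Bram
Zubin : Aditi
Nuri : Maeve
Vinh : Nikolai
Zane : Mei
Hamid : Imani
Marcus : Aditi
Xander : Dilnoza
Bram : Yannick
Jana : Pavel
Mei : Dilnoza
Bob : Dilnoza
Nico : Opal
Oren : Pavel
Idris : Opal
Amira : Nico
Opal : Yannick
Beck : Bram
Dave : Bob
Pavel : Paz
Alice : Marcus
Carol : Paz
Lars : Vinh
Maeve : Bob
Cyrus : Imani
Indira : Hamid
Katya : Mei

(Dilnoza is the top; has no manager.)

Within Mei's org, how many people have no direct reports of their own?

The people in Mei's organization with no one reporting to them are Ulf, Caleb, Theo. That is 3.

3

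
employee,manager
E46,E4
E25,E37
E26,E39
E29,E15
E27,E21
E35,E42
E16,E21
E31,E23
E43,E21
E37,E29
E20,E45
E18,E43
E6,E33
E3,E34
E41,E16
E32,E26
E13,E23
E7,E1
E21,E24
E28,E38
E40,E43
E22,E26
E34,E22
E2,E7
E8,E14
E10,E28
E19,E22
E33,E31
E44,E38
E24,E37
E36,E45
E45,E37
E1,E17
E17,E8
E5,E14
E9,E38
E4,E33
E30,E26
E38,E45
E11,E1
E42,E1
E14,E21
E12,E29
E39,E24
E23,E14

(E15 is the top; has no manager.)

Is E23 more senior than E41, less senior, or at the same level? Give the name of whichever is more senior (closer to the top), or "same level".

Both E23 and E41 are 6 levels below E15.

same level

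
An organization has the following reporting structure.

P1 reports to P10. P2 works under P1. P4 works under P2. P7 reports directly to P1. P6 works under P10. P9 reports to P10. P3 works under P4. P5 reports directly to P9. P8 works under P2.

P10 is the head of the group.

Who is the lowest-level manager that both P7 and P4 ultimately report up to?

P7's chain of managers is P1, P10. P4's chain of managers is P2, P1, P10. The first manager that appears in both chains is P1.

P1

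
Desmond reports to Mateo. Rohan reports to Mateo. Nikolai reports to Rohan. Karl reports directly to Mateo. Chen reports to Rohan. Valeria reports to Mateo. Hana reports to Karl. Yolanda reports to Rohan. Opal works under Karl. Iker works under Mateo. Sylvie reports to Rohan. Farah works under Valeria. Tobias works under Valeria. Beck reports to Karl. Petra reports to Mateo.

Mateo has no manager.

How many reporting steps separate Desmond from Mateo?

Chain from Desmond up to Mateo: Desmond → Mateo. That is 1 step up, so Desmond is 1 level below Mateo.

1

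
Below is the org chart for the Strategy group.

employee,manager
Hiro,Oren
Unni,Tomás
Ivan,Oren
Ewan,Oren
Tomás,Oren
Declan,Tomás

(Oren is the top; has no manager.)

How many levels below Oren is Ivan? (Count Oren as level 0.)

1

Chain from Ivan up to Oren: Ivan → Oren. That is 1 step up, so Ivan is 1 level below Oren.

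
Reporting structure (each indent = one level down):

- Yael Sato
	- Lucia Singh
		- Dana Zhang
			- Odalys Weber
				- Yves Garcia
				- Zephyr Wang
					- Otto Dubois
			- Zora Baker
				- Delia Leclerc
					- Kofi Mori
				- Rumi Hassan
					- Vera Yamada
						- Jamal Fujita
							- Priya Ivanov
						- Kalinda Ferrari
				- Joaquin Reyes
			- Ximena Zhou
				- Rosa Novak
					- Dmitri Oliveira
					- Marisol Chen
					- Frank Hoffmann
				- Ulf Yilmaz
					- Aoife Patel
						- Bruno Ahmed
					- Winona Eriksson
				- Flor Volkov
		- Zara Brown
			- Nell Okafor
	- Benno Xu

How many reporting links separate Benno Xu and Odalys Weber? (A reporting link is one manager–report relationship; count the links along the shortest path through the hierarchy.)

Benno Xu is 1 level below Yael Sato, and Odalys Weber is 3 levels below Yael Sato (their lowest common manager). The shortest path runs up from Benno Xu to Yael Sato and back down to Odalys Weber: 1 + 3 = 4 links.

4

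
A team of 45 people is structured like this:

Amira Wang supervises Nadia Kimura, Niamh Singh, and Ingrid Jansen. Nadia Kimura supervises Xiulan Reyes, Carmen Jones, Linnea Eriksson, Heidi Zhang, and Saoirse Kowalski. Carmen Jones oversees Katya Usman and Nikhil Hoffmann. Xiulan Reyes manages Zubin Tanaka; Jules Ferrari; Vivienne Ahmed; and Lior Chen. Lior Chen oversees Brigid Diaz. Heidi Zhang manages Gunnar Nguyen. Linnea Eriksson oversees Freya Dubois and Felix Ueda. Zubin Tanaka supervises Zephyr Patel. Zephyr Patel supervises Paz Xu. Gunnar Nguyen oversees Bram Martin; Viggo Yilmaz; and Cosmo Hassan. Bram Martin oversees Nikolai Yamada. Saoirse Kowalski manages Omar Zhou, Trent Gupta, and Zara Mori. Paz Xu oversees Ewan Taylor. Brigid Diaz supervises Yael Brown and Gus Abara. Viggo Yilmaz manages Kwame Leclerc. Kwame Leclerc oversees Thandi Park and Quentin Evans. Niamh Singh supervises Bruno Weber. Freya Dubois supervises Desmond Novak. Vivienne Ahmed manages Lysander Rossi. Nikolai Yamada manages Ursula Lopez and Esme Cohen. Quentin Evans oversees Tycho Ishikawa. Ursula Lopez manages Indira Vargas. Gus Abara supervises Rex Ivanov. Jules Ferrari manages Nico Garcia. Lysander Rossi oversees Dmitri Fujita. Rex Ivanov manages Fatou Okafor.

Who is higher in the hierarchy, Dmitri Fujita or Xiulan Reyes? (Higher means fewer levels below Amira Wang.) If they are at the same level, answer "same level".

Xiulan Reyes

Dmitri Fujita is 5 levels below Amira Wang; Xiulan Reyes is 2. Xiulan Reyes is higher.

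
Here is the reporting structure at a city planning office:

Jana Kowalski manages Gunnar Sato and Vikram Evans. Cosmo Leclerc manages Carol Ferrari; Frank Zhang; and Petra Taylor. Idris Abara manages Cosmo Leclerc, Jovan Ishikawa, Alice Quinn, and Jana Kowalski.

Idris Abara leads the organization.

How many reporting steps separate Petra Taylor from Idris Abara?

Chain from Petra Taylor up to Idris Abara: Petra Taylor → Cosmo Leclerc → Idris Abara. That is 2 steps up, so Petra Taylor is 2 levels below Idris Abara.

2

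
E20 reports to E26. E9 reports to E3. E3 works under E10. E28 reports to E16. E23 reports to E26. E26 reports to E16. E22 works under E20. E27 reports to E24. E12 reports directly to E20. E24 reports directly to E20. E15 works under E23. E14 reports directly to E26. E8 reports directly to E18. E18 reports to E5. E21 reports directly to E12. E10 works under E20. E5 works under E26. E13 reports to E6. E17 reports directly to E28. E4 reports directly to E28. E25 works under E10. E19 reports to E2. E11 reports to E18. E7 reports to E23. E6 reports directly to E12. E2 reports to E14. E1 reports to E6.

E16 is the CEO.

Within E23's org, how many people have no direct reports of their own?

The people in E23's organization with no one reporting to them are E7, E15. That is 2.

2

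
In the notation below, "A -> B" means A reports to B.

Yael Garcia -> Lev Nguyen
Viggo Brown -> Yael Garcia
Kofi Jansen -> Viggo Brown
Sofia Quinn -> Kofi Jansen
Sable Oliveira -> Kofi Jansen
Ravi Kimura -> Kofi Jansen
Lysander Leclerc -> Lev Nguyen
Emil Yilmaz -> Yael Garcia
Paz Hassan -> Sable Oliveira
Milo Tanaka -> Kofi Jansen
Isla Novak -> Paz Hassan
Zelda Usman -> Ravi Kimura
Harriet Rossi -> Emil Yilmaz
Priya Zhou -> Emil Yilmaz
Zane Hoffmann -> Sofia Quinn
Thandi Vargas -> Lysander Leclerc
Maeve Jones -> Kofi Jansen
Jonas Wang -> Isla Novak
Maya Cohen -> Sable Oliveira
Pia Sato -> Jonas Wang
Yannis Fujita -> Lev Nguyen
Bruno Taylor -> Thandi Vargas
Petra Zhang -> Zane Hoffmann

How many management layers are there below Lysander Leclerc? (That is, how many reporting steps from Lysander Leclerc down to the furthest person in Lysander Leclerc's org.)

The longest chain under Lysander Leclerc runs Lysander Leclerc → Thandi Vargas → Bruno Taylor, which is 2 levels below Lysander Leclerc.

2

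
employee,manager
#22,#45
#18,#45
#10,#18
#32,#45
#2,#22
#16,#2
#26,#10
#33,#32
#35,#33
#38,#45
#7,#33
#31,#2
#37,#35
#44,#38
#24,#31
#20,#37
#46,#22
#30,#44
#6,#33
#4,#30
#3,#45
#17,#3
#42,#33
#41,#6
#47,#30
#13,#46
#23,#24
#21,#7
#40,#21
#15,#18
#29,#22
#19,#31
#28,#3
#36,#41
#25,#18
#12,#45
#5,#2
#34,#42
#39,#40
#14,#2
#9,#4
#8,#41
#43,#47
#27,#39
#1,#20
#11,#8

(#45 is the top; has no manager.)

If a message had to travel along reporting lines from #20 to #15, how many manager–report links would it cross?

7

#20 is 5 levels below #45, and #15 is 2 levels below #45 (their lowest common manager). The shortest path runs up from #20 to #45 and back down to #15: 5 + 2 = 7 links.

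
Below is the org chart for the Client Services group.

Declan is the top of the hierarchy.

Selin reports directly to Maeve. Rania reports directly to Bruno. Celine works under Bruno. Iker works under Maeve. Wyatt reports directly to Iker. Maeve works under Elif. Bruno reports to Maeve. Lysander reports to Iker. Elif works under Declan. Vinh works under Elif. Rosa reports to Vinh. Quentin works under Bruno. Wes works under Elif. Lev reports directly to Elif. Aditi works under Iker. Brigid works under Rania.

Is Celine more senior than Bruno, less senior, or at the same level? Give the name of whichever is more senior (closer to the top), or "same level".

Bruno

Celine is 4 levels below Declan; Bruno is 3. Bruno is higher.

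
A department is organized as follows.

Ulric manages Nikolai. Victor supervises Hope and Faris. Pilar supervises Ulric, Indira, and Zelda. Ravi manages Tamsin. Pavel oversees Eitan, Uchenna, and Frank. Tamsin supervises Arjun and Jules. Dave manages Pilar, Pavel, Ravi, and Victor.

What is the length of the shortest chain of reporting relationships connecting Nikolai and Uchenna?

Nikolai is 3 levels below Dave, and Uchenna is 2 levels below Dave (their lowest common manager). The shortest path runs up from Nikolai to Dave and back down to Uchenna: 3 + 2 = 5 links.

5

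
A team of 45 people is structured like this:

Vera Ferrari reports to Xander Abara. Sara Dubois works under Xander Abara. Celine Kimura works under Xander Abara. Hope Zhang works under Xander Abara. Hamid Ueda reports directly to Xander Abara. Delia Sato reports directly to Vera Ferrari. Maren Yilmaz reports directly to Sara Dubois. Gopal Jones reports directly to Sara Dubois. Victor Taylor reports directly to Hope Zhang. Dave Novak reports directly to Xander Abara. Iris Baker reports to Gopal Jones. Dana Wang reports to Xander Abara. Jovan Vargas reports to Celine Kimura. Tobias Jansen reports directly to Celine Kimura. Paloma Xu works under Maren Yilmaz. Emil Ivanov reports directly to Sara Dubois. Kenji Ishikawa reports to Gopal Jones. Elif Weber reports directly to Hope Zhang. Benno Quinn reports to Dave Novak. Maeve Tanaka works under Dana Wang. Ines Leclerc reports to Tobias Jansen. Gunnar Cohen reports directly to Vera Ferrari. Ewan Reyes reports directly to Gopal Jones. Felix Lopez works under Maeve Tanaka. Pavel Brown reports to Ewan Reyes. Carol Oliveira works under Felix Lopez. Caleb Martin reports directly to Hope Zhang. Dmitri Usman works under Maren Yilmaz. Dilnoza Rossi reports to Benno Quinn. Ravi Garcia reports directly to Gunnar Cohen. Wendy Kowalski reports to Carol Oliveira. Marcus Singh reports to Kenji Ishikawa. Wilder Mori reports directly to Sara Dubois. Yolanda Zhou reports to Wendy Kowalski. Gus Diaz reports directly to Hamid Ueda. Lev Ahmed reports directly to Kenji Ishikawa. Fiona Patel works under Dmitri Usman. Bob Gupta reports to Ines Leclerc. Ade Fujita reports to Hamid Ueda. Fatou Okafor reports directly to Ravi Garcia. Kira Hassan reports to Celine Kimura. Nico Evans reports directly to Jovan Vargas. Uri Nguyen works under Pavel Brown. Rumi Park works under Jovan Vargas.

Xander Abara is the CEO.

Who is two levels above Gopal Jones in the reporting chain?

Xander Abara

Gopal Jones reports to Sara Dubois, and Sara Dubois reports to Xander Abara. So Gopal Jones's skip-level manager is Xander Abara.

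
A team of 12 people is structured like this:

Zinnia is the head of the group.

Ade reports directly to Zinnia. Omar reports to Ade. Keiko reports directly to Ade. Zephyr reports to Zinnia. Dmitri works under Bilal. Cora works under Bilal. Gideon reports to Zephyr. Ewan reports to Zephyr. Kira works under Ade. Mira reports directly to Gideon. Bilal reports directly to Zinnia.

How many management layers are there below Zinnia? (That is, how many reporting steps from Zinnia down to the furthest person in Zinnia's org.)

3

The longest chain under Zinnia runs Zinnia → Zephyr → Gideon → Mira, which is 3 levels below Zinnia.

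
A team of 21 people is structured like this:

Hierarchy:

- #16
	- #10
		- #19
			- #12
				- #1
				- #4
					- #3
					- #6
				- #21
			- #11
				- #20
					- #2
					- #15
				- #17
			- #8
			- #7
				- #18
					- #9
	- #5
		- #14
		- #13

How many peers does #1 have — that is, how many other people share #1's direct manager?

2

#1 reports to #12. #12's other direct reports are #4, #21 — 2 peers.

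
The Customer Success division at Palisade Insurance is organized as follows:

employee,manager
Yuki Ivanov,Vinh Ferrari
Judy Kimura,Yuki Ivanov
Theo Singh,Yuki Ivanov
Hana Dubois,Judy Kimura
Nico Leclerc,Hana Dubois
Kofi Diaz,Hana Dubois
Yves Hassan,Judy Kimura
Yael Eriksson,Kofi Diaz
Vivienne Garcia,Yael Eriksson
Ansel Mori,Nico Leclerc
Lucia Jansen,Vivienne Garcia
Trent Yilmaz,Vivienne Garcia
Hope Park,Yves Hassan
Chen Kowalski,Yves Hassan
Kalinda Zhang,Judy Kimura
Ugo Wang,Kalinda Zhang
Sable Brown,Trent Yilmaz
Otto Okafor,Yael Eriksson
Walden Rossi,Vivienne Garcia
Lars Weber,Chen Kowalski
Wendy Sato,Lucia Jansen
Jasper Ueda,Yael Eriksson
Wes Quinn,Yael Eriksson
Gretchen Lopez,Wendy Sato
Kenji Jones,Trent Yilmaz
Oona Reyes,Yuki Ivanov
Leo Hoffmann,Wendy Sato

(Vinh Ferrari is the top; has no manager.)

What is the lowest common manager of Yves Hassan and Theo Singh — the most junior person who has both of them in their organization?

Yves Hassan's chain of managers is Judy Kimura, Yuki Ivanov, Vinh Ferrari. Theo Singh's chain of managers is Yuki Ivanov, Vinh Ferrari. The first manager that appears in both chains is Yuki Ivanov.

Yuki Ivanov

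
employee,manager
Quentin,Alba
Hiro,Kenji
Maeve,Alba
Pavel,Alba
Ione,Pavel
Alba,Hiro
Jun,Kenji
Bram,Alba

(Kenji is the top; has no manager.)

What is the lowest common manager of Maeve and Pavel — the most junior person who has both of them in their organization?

Alba

Maeve's chain of managers is Alba, Hiro, Kenji. Pavel's chain of managers is Alba, Hiro, Kenji. The first manager that appears in both chains is Alba.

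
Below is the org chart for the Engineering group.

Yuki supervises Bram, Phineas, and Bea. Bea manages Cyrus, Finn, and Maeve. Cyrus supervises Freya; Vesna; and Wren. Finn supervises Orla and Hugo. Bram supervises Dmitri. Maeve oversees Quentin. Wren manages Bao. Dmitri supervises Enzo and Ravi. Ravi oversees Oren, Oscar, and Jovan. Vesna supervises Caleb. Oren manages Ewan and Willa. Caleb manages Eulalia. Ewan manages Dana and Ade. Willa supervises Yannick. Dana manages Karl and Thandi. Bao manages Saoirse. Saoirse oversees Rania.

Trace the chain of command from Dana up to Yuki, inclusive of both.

Dana -> Ewan -> Oren -> Ravi -> Dmitri -> Bram -> Yuki

Dana reports to Ewan. Ewan reports to Oren. Oren reports to Ravi. Ravi reports to Dmitri. Dmitri reports to Bram. Bram reports to Yuki. Yuki is at the top.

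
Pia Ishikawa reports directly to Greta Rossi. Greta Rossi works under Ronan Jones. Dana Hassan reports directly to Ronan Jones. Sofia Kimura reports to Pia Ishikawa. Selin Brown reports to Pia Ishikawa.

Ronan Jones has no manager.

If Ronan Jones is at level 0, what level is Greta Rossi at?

Chain from Greta Rossi up to Ronan Jones: Greta Rossi → Ronan Jones. That is 1 step up, so Greta Rossi is 1 level below Ronan Jones.

1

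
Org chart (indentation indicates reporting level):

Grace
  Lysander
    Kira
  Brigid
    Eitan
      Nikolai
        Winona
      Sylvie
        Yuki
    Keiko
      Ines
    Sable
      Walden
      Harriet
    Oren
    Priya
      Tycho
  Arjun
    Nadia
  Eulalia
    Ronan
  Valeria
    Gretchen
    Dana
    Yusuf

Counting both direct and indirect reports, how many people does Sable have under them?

Sable directly manages Walden, Harriet. Walden has no reports. Harriet has no reports. So Sable's organization is 2 direct reports plus everyone under them: 1 + 1 = 2.

2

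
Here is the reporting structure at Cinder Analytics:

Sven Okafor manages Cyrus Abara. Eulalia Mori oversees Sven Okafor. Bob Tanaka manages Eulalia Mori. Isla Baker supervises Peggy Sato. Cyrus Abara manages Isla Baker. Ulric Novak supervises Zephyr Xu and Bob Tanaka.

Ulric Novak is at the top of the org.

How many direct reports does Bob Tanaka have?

1

Bob Tanaka directly manages Eulalia Mori. That is 1 direct report.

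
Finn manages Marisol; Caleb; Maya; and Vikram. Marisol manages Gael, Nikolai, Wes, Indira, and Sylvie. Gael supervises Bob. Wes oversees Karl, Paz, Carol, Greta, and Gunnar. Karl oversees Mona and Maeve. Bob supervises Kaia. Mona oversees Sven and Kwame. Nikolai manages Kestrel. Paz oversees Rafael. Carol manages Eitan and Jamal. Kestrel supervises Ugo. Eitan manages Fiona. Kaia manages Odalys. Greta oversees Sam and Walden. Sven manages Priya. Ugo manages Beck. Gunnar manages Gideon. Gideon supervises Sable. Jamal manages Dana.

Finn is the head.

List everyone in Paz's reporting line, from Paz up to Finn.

Paz reports to Wes. Wes reports to Marisol. Marisol reports to Finn. Finn is at the top.

Paz -> Wes -> Marisol -> Finn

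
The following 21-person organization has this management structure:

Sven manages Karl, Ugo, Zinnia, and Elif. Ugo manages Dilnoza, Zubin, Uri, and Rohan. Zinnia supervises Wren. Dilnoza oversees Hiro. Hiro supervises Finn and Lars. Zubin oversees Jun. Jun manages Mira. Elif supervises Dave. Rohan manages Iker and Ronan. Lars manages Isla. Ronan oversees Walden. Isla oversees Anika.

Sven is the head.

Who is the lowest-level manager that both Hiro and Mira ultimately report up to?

Ugo

Hiro's chain of managers is Dilnoza, Ugo, Sven. Mira's chain of managers is Jun, Zubin, Ugo, Sven. The first manager that appears in both chains is Ugo.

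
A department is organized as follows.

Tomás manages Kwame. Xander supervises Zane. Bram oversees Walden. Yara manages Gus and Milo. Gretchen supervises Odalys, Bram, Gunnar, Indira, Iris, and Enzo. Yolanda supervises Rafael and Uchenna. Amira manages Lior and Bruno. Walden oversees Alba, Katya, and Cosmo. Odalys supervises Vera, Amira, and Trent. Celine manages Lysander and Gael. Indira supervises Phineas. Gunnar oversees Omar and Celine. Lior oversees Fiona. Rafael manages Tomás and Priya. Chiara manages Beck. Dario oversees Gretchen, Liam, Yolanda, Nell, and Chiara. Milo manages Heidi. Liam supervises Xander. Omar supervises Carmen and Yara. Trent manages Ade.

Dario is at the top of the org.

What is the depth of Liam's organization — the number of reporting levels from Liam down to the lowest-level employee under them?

2

The longest chain under Liam runs Liam → Xander → Zane, which is 2 levels below Liam.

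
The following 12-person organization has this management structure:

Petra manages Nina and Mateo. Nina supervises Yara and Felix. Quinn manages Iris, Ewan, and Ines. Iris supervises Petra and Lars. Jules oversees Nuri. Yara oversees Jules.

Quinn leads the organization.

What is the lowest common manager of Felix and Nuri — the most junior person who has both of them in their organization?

Felix's chain of managers is Nina, Petra, Iris, Quinn. Nuri's chain of managers is Jules, Yara, Nina, Petra, Iris, Quinn. The first manager that appears in both chains is Nina.

Nina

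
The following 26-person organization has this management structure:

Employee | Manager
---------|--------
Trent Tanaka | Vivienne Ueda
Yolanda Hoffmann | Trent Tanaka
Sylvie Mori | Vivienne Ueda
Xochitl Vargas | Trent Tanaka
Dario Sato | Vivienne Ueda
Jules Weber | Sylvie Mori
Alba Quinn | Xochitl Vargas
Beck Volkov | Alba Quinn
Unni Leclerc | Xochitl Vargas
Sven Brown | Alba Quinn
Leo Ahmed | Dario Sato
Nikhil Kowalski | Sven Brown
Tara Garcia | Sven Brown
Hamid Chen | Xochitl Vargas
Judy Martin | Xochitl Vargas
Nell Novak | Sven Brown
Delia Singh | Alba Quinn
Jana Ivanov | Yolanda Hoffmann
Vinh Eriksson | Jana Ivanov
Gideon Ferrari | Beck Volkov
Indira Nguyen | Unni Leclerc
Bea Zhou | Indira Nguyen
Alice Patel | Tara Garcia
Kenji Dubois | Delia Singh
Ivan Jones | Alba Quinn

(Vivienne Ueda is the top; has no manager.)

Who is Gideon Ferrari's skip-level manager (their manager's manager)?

Alba Quinn

Gideon Ferrari reports to Beck Volkov, and Beck Volkov reports to Alba Quinn. So Gideon Ferrari's skip-level manager is Alba Quinn.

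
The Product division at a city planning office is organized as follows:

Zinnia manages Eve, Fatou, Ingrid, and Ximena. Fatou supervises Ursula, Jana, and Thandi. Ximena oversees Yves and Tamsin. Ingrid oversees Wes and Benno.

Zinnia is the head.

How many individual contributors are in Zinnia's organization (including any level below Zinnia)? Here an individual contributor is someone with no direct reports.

8

The people in Zinnia's organization with no one reporting to them are Eve, Benno, Wes, Tamsin, Yves, Thandi, Jana, Ursula. That is 8.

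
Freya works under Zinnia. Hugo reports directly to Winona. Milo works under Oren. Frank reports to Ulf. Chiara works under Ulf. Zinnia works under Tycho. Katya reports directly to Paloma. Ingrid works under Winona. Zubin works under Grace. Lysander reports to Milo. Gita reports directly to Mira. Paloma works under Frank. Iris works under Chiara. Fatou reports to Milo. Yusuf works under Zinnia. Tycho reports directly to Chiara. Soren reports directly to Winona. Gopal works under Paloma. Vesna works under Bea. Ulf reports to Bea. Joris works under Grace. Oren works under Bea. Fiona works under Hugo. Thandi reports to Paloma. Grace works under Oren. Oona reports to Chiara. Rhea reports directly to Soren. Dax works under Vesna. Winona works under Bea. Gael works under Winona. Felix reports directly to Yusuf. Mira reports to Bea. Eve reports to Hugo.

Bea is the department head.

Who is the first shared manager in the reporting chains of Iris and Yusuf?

Chiara

Iris's chain of managers is Chiara, Ulf, Bea. Yusuf's chain of managers is Zinnia, Tycho, Chiara, Ulf, Bea. The first manager that appears in both chains is Chiara.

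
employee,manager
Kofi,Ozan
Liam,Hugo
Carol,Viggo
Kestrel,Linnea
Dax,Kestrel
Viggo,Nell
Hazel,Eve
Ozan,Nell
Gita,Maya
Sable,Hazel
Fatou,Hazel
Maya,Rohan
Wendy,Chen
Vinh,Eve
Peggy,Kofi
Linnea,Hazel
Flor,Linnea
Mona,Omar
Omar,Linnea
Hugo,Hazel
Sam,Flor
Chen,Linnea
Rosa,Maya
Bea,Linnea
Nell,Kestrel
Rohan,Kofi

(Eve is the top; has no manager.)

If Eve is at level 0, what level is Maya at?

Chain from Maya up to Eve: Maya → Rohan → Kofi → Ozan → Nell → Kestrel → Linnea → Hazel → Eve. That is 8 steps up, so Maya is 8 levels below Eve.

8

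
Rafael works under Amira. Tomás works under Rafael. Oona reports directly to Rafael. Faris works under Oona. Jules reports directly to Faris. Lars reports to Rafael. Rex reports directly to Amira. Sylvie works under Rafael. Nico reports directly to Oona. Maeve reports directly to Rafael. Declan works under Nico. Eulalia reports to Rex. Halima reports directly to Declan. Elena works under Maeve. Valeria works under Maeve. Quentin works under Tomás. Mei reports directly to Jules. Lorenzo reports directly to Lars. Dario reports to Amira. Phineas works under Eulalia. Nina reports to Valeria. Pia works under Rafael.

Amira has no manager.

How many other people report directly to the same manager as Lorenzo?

Lorenzo reports to Lars, and Lars has no other direct reports. Lorenzo has 0 peers.

0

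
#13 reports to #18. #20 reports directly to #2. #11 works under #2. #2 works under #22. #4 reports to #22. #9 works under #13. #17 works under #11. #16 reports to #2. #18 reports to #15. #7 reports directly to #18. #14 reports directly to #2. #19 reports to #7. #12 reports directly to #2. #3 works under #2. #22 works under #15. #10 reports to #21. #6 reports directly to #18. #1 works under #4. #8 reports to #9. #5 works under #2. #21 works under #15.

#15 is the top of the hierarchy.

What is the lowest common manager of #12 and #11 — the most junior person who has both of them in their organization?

#2

#12's chain of managers is #2, #22, #15. #11's chain of managers is #2, #22, #15. The first manager that appears in both chains is #2.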